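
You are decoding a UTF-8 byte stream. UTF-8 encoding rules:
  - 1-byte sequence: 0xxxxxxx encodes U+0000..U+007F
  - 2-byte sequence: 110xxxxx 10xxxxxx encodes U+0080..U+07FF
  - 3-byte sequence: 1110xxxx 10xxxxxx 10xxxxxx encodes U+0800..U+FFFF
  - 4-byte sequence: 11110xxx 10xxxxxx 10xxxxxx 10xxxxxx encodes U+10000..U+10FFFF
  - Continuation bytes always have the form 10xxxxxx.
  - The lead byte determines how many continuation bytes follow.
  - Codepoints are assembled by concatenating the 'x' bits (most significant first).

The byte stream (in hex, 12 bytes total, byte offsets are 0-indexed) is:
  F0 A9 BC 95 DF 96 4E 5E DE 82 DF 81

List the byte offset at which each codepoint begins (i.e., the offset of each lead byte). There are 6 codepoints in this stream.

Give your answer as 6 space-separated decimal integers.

Answer: 0 4 6 7 8 10

Derivation:
Byte[0]=F0: 4-byte lead, need 3 cont bytes. acc=0x0
Byte[1]=A9: continuation. acc=(acc<<6)|0x29=0x29
Byte[2]=BC: continuation. acc=(acc<<6)|0x3C=0xA7C
Byte[3]=95: continuation. acc=(acc<<6)|0x15=0x29F15
Completed: cp=U+29F15 (starts at byte 0)
Byte[4]=DF: 2-byte lead, need 1 cont bytes. acc=0x1F
Byte[5]=96: continuation. acc=(acc<<6)|0x16=0x7D6
Completed: cp=U+07D6 (starts at byte 4)
Byte[6]=4E: 1-byte ASCII. cp=U+004E
Byte[7]=5E: 1-byte ASCII. cp=U+005E
Byte[8]=DE: 2-byte lead, need 1 cont bytes. acc=0x1E
Byte[9]=82: continuation. acc=(acc<<6)|0x02=0x782
Completed: cp=U+0782 (starts at byte 8)
Byte[10]=DF: 2-byte lead, need 1 cont bytes. acc=0x1F
Byte[11]=81: continuation. acc=(acc<<6)|0x01=0x7C1
Completed: cp=U+07C1 (starts at byte 10)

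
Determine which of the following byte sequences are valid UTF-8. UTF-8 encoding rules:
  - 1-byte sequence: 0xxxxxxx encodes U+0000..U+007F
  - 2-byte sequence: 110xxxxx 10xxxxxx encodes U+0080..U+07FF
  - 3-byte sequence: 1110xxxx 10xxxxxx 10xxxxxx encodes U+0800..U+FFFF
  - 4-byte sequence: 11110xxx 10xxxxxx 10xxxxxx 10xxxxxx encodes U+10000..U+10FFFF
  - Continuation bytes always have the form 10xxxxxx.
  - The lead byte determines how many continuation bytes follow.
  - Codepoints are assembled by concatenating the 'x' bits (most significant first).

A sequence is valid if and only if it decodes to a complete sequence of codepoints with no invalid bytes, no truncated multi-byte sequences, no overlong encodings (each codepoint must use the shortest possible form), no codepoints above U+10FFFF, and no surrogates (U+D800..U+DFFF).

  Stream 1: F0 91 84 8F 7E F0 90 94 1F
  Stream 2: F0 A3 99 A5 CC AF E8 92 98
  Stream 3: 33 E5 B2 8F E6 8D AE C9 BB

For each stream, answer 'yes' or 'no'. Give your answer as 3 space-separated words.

Stream 1: error at byte offset 8. INVALID
Stream 2: decodes cleanly. VALID
Stream 3: decodes cleanly. VALID

Answer: no yes yes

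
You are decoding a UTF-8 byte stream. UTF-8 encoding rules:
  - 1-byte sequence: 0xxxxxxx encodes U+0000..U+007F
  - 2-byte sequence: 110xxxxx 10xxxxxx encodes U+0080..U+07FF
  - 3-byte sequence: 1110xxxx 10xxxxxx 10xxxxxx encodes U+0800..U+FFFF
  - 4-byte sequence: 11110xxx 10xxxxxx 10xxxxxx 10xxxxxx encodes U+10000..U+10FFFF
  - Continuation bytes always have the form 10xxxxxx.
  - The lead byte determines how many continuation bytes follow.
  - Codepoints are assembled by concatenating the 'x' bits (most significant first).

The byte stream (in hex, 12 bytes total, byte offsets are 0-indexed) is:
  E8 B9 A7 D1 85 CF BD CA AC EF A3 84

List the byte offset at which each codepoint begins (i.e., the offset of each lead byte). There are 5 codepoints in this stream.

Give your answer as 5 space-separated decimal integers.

Byte[0]=E8: 3-byte lead, need 2 cont bytes. acc=0x8
Byte[1]=B9: continuation. acc=(acc<<6)|0x39=0x239
Byte[2]=A7: continuation. acc=(acc<<6)|0x27=0x8E67
Completed: cp=U+8E67 (starts at byte 0)
Byte[3]=D1: 2-byte lead, need 1 cont bytes. acc=0x11
Byte[4]=85: continuation. acc=(acc<<6)|0x05=0x445
Completed: cp=U+0445 (starts at byte 3)
Byte[5]=CF: 2-byte lead, need 1 cont bytes. acc=0xF
Byte[6]=BD: continuation. acc=(acc<<6)|0x3D=0x3FD
Completed: cp=U+03FD (starts at byte 5)
Byte[7]=CA: 2-byte lead, need 1 cont bytes. acc=0xA
Byte[8]=AC: continuation. acc=(acc<<6)|0x2C=0x2AC
Completed: cp=U+02AC (starts at byte 7)
Byte[9]=EF: 3-byte lead, need 2 cont bytes. acc=0xF
Byte[10]=A3: continuation. acc=(acc<<6)|0x23=0x3E3
Byte[11]=84: continuation. acc=(acc<<6)|0x04=0xF8C4
Completed: cp=U+F8C4 (starts at byte 9)

Answer: 0 3 5 7 9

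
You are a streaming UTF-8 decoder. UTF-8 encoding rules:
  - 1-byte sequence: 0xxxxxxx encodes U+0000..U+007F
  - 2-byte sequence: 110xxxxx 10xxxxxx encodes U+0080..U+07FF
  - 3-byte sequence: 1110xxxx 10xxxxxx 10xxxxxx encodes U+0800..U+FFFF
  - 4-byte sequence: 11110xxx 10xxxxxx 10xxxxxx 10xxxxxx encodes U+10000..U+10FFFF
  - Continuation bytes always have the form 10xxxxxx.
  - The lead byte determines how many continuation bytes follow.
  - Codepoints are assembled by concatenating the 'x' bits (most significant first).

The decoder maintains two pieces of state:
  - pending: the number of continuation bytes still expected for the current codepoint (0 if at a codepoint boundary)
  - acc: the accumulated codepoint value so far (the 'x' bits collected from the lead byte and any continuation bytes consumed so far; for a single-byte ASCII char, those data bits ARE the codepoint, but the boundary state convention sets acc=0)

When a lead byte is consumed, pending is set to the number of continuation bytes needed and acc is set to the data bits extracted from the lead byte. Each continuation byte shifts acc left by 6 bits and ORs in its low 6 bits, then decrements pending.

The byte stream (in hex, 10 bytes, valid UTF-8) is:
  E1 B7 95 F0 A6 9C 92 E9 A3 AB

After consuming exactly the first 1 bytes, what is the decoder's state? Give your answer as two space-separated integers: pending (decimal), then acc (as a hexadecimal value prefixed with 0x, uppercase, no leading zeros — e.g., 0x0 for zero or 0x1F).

Answer: 2 0x1

Derivation:
Byte[0]=E1: 3-byte lead. pending=2, acc=0x1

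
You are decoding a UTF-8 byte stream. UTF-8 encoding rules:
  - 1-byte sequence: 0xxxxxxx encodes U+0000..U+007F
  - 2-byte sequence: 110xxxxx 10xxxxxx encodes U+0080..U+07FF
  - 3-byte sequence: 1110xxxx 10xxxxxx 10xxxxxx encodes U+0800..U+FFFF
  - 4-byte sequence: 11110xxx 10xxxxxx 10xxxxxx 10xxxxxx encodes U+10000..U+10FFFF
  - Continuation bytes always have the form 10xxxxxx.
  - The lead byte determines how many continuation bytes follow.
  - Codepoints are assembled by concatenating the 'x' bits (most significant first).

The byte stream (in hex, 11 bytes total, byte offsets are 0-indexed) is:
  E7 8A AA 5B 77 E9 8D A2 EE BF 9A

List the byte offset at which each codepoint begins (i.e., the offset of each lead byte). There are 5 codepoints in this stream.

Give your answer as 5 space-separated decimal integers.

Answer: 0 3 4 5 8

Derivation:
Byte[0]=E7: 3-byte lead, need 2 cont bytes. acc=0x7
Byte[1]=8A: continuation. acc=(acc<<6)|0x0A=0x1CA
Byte[2]=AA: continuation. acc=(acc<<6)|0x2A=0x72AA
Completed: cp=U+72AA (starts at byte 0)
Byte[3]=5B: 1-byte ASCII. cp=U+005B
Byte[4]=77: 1-byte ASCII. cp=U+0077
Byte[5]=E9: 3-byte lead, need 2 cont bytes. acc=0x9
Byte[6]=8D: continuation. acc=(acc<<6)|0x0D=0x24D
Byte[7]=A2: continuation. acc=(acc<<6)|0x22=0x9362
Completed: cp=U+9362 (starts at byte 5)
Byte[8]=EE: 3-byte lead, need 2 cont bytes. acc=0xE
Byte[9]=BF: continuation. acc=(acc<<6)|0x3F=0x3BF
Byte[10]=9A: continuation. acc=(acc<<6)|0x1A=0xEFDA
Completed: cp=U+EFDA (starts at byte 8)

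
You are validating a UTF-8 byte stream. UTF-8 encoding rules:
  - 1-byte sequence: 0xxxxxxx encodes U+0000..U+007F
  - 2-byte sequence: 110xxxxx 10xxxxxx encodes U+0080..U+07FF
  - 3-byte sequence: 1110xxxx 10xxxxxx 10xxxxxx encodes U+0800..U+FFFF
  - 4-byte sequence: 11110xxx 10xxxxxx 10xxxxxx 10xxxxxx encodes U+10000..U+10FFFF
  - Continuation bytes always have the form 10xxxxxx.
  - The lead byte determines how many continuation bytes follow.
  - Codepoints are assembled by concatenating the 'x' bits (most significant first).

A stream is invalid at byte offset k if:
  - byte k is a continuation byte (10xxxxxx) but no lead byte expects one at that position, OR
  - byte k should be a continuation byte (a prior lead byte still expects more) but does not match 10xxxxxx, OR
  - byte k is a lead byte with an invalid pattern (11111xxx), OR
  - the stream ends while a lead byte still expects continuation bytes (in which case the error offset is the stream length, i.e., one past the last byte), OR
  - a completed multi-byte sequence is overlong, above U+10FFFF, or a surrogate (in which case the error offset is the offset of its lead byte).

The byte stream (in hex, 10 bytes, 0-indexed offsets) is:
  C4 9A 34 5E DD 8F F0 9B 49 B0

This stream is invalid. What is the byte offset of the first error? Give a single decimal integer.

Byte[0]=C4: 2-byte lead, need 1 cont bytes. acc=0x4
Byte[1]=9A: continuation. acc=(acc<<6)|0x1A=0x11A
Completed: cp=U+011A (starts at byte 0)
Byte[2]=34: 1-byte ASCII. cp=U+0034
Byte[3]=5E: 1-byte ASCII. cp=U+005E
Byte[4]=DD: 2-byte lead, need 1 cont bytes. acc=0x1D
Byte[5]=8F: continuation. acc=(acc<<6)|0x0F=0x74F
Completed: cp=U+074F (starts at byte 4)
Byte[6]=F0: 4-byte lead, need 3 cont bytes. acc=0x0
Byte[7]=9B: continuation. acc=(acc<<6)|0x1B=0x1B
Byte[8]=49: expected 10xxxxxx continuation. INVALID

Answer: 8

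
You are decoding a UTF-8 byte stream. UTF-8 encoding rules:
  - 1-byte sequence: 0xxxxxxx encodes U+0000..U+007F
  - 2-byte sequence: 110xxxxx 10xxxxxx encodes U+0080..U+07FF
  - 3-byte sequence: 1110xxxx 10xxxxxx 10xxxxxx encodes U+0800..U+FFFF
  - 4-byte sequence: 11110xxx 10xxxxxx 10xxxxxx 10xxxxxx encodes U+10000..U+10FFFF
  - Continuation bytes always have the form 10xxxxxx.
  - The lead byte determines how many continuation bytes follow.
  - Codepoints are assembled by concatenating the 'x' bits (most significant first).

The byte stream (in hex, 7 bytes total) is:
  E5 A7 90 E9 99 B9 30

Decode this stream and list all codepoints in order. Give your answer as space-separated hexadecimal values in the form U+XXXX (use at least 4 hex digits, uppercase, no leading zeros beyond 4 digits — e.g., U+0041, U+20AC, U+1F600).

Byte[0]=E5: 3-byte lead, need 2 cont bytes. acc=0x5
Byte[1]=A7: continuation. acc=(acc<<6)|0x27=0x167
Byte[2]=90: continuation. acc=(acc<<6)|0x10=0x59D0
Completed: cp=U+59D0 (starts at byte 0)
Byte[3]=E9: 3-byte lead, need 2 cont bytes. acc=0x9
Byte[4]=99: continuation. acc=(acc<<6)|0x19=0x259
Byte[5]=B9: continuation. acc=(acc<<6)|0x39=0x9679
Completed: cp=U+9679 (starts at byte 3)
Byte[6]=30: 1-byte ASCII. cp=U+0030

Answer: U+59D0 U+9679 U+0030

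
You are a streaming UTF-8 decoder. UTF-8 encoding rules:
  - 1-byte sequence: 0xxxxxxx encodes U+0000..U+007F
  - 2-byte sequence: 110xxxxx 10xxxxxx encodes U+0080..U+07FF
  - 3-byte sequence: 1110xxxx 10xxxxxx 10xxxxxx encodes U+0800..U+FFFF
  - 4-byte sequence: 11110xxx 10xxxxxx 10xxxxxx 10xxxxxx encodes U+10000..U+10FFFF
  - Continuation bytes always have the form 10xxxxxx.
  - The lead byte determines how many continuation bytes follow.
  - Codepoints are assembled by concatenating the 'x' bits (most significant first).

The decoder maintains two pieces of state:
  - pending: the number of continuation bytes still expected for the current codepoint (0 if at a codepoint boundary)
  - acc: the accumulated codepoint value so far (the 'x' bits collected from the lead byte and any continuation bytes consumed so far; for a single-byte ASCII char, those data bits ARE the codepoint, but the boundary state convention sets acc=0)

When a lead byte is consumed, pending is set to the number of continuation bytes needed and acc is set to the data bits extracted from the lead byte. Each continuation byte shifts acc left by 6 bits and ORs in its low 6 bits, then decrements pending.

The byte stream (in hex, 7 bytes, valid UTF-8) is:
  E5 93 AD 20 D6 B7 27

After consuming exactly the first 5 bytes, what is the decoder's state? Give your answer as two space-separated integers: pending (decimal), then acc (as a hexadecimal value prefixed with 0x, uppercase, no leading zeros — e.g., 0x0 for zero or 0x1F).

Byte[0]=E5: 3-byte lead. pending=2, acc=0x5
Byte[1]=93: continuation. acc=(acc<<6)|0x13=0x153, pending=1
Byte[2]=AD: continuation. acc=(acc<<6)|0x2D=0x54ED, pending=0
Byte[3]=20: 1-byte. pending=0, acc=0x0
Byte[4]=D6: 2-byte lead. pending=1, acc=0x16

Answer: 1 0x16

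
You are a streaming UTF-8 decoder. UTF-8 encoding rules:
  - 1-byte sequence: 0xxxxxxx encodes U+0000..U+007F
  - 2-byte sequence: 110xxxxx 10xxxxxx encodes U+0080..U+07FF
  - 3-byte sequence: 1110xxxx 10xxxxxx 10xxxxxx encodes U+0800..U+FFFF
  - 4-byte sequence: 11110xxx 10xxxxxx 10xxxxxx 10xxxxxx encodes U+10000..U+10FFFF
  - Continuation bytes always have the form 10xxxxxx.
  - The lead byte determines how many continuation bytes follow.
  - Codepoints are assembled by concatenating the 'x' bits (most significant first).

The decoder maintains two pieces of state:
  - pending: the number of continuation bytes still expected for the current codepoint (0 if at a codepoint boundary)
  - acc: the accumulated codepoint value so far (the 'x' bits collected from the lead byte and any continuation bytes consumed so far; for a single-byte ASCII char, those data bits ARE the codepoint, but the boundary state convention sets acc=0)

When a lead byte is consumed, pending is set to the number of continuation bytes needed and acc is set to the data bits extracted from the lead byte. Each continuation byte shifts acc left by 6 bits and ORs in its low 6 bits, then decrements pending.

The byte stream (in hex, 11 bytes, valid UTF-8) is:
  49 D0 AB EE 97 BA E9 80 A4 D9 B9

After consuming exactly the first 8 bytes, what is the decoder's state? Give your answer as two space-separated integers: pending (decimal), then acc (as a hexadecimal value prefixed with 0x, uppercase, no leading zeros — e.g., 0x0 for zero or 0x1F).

Byte[0]=49: 1-byte. pending=0, acc=0x0
Byte[1]=D0: 2-byte lead. pending=1, acc=0x10
Byte[2]=AB: continuation. acc=(acc<<6)|0x2B=0x42B, pending=0
Byte[3]=EE: 3-byte lead. pending=2, acc=0xE
Byte[4]=97: continuation. acc=(acc<<6)|0x17=0x397, pending=1
Byte[5]=BA: continuation. acc=(acc<<6)|0x3A=0xE5FA, pending=0
Byte[6]=E9: 3-byte lead. pending=2, acc=0x9
Byte[7]=80: continuation. acc=(acc<<6)|0x00=0x240, pending=1

Answer: 1 0x240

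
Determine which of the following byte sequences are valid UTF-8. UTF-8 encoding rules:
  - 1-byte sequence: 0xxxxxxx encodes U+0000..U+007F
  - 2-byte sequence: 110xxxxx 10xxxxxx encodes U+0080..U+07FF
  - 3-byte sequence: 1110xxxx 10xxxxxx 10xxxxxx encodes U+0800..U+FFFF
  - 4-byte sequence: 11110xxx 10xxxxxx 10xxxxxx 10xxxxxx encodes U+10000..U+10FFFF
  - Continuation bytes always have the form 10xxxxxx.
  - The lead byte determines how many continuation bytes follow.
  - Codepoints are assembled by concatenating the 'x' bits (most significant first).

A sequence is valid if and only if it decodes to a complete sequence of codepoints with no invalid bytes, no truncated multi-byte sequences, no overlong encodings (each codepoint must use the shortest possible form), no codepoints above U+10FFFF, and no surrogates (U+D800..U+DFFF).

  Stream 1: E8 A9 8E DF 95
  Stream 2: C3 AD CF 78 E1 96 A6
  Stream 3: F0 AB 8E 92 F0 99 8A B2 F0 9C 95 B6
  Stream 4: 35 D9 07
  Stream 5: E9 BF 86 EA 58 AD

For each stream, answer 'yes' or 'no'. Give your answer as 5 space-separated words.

Answer: yes no yes no no

Derivation:
Stream 1: decodes cleanly. VALID
Stream 2: error at byte offset 3. INVALID
Stream 3: decodes cleanly. VALID
Stream 4: error at byte offset 2. INVALID
Stream 5: error at byte offset 4. INVALID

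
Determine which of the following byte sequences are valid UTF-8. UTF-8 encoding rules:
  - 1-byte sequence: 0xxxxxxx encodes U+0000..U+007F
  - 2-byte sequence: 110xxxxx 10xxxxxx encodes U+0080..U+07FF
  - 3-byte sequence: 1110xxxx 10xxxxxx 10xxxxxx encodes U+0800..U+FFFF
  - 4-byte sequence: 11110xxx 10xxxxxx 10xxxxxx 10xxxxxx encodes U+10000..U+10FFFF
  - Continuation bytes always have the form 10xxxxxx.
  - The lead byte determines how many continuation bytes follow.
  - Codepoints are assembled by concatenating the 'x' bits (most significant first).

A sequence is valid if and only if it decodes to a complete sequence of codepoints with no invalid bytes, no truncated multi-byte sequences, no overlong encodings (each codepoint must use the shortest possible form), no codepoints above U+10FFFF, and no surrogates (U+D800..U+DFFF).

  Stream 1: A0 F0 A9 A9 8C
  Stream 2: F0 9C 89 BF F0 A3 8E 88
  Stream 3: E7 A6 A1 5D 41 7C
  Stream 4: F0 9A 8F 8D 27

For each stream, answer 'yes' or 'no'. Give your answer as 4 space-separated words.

Stream 1: error at byte offset 0. INVALID
Stream 2: decodes cleanly. VALID
Stream 3: decodes cleanly. VALID
Stream 4: decodes cleanly. VALID

Answer: no yes yes yes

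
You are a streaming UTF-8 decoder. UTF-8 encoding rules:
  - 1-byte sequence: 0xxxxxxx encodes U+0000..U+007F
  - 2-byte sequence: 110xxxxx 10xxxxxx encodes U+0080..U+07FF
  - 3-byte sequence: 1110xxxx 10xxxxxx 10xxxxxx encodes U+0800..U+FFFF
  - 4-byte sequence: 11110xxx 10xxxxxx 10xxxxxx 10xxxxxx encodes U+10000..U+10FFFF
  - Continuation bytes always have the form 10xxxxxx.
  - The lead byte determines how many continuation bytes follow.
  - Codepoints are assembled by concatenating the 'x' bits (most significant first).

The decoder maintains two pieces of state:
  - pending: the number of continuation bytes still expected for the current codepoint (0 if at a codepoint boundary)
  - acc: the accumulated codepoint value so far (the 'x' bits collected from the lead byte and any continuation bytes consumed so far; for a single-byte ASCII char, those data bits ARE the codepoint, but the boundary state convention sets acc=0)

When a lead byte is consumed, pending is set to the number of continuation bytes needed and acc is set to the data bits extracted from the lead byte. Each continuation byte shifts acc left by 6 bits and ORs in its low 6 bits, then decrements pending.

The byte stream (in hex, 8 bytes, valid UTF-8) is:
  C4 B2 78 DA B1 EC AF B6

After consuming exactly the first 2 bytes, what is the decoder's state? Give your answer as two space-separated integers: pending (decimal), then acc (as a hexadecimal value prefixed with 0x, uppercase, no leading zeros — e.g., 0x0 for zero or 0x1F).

Byte[0]=C4: 2-byte lead. pending=1, acc=0x4
Byte[1]=B2: continuation. acc=(acc<<6)|0x32=0x132, pending=0

Answer: 0 0x132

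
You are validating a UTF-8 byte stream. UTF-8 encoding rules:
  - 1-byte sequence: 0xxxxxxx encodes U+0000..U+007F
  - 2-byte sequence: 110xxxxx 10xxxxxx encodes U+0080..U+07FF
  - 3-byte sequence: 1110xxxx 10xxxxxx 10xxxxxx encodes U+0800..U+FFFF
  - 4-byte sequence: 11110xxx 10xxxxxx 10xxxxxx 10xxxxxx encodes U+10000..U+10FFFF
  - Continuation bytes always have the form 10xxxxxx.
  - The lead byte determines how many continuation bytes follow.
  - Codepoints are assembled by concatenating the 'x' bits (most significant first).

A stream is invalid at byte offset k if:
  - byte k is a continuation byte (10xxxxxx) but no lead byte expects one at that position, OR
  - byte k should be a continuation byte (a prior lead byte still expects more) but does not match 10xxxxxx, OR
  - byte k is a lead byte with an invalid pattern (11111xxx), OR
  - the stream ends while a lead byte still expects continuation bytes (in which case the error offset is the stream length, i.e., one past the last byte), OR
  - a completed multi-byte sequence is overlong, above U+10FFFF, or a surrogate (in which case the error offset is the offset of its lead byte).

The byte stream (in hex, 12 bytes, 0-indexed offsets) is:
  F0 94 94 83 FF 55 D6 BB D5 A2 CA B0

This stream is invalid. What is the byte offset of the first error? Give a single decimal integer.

Byte[0]=F0: 4-byte lead, need 3 cont bytes. acc=0x0
Byte[1]=94: continuation. acc=(acc<<6)|0x14=0x14
Byte[2]=94: continuation. acc=(acc<<6)|0x14=0x514
Byte[3]=83: continuation. acc=(acc<<6)|0x03=0x14503
Completed: cp=U+14503 (starts at byte 0)
Byte[4]=FF: INVALID lead byte (not 0xxx/110x/1110/11110)

Answer: 4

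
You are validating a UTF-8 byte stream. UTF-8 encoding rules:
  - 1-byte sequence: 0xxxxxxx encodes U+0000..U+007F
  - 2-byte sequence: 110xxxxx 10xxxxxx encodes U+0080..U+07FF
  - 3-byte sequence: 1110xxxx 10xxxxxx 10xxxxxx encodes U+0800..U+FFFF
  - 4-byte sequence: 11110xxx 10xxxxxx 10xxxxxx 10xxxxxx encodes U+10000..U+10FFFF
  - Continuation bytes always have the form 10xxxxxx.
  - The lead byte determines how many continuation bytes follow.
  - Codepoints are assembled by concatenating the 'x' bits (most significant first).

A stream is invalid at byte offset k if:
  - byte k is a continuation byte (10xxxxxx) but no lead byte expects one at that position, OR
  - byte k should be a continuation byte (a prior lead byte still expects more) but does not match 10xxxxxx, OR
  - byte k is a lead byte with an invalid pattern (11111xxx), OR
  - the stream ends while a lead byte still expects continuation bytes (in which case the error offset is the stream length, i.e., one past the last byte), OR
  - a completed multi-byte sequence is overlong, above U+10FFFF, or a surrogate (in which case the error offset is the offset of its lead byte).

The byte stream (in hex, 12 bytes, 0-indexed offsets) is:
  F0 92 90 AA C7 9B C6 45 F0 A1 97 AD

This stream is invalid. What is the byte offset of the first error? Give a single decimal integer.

Byte[0]=F0: 4-byte lead, need 3 cont bytes. acc=0x0
Byte[1]=92: continuation. acc=(acc<<6)|0x12=0x12
Byte[2]=90: continuation. acc=(acc<<6)|0x10=0x490
Byte[3]=AA: continuation. acc=(acc<<6)|0x2A=0x1242A
Completed: cp=U+1242A (starts at byte 0)
Byte[4]=C7: 2-byte lead, need 1 cont bytes. acc=0x7
Byte[5]=9B: continuation. acc=(acc<<6)|0x1B=0x1DB
Completed: cp=U+01DB (starts at byte 4)
Byte[6]=C6: 2-byte lead, need 1 cont bytes. acc=0x6
Byte[7]=45: expected 10xxxxxx continuation. INVALID

Answer: 7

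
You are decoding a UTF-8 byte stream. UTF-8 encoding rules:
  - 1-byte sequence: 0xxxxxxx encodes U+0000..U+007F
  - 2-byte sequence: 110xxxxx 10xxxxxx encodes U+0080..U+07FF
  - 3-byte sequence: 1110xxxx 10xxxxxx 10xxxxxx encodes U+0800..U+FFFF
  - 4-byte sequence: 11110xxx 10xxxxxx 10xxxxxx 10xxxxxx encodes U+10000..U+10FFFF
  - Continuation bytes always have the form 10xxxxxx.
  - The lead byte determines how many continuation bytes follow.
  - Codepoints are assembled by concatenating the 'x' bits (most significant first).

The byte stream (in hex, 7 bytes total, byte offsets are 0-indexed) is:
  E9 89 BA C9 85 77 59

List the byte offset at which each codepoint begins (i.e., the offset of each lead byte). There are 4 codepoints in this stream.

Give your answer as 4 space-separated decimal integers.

Answer: 0 3 5 6

Derivation:
Byte[0]=E9: 3-byte lead, need 2 cont bytes. acc=0x9
Byte[1]=89: continuation. acc=(acc<<6)|0x09=0x249
Byte[2]=BA: continuation. acc=(acc<<6)|0x3A=0x927A
Completed: cp=U+927A (starts at byte 0)
Byte[3]=C9: 2-byte lead, need 1 cont bytes. acc=0x9
Byte[4]=85: continuation. acc=(acc<<6)|0x05=0x245
Completed: cp=U+0245 (starts at byte 3)
Byte[5]=77: 1-byte ASCII. cp=U+0077
Byte[6]=59: 1-byte ASCII. cp=U+0059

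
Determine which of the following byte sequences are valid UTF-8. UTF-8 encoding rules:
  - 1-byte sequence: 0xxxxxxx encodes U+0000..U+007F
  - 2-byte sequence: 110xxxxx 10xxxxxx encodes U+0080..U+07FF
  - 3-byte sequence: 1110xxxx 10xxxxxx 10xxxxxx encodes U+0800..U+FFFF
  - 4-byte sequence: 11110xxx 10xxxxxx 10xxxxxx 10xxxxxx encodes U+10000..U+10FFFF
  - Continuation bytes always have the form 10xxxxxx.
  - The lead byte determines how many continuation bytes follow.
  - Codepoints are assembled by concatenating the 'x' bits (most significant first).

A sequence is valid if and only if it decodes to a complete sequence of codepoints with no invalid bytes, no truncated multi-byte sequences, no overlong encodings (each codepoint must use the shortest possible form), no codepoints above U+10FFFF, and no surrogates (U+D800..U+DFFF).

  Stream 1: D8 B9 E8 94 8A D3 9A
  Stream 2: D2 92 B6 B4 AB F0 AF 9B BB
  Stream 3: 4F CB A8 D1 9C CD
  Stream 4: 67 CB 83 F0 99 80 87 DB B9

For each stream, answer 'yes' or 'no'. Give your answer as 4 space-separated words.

Stream 1: decodes cleanly. VALID
Stream 2: error at byte offset 2. INVALID
Stream 3: error at byte offset 6. INVALID
Stream 4: decodes cleanly. VALID

Answer: yes no no yes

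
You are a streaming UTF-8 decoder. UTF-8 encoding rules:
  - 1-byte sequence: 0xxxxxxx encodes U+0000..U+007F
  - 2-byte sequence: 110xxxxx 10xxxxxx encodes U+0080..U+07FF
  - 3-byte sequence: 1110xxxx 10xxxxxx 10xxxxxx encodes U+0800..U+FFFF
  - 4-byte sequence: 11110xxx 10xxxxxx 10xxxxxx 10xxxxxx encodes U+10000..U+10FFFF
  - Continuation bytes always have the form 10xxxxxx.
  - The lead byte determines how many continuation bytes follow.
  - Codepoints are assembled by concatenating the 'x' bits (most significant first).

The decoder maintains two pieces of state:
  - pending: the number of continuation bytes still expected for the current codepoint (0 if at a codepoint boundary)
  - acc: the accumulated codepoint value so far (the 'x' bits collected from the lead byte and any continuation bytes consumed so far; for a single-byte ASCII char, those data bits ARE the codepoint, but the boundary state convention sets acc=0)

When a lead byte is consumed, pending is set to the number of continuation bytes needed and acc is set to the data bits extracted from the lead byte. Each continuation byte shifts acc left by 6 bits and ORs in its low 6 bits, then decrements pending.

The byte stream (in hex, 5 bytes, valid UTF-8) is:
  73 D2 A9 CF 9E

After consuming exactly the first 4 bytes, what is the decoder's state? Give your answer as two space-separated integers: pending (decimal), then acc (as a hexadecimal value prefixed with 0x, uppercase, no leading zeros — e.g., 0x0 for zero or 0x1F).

Answer: 1 0xF

Derivation:
Byte[0]=73: 1-byte. pending=0, acc=0x0
Byte[1]=D2: 2-byte lead. pending=1, acc=0x12
Byte[2]=A9: continuation. acc=(acc<<6)|0x29=0x4A9, pending=0
Byte[3]=CF: 2-byte lead. pending=1, acc=0xF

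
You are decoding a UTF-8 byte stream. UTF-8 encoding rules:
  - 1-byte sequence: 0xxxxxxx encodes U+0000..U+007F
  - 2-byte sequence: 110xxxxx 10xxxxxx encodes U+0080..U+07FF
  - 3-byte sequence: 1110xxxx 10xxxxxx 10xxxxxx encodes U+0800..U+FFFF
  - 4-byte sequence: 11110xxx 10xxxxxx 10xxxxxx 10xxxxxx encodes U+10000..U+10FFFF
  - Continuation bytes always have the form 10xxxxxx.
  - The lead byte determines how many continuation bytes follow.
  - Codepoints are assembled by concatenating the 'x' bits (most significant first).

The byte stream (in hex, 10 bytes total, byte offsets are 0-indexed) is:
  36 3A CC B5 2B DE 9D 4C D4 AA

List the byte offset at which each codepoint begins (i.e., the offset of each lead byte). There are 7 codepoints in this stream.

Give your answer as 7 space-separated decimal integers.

Byte[0]=36: 1-byte ASCII. cp=U+0036
Byte[1]=3A: 1-byte ASCII. cp=U+003A
Byte[2]=CC: 2-byte lead, need 1 cont bytes. acc=0xC
Byte[3]=B5: continuation. acc=(acc<<6)|0x35=0x335
Completed: cp=U+0335 (starts at byte 2)
Byte[4]=2B: 1-byte ASCII. cp=U+002B
Byte[5]=DE: 2-byte lead, need 1 cont bytes. acc=0x1E
Byte[6]=9D: continuation. acc=(acc<<6)|0x1D=0x79D
Completed: cp=U+079D (starts at byte 5)
Byte[7]=4C: 1-byte ASCII. cp=U+004C
Byte[8]=D4: 2-byte lead, need 1 cont bytes. acc=0x14
Byte[9]=AA: continuation. acc=(acc<<6)|0x2A=0x52A
Completed: cp=U+052A (starts at byte 8)

Answer: 0 1 2 4 5 7 8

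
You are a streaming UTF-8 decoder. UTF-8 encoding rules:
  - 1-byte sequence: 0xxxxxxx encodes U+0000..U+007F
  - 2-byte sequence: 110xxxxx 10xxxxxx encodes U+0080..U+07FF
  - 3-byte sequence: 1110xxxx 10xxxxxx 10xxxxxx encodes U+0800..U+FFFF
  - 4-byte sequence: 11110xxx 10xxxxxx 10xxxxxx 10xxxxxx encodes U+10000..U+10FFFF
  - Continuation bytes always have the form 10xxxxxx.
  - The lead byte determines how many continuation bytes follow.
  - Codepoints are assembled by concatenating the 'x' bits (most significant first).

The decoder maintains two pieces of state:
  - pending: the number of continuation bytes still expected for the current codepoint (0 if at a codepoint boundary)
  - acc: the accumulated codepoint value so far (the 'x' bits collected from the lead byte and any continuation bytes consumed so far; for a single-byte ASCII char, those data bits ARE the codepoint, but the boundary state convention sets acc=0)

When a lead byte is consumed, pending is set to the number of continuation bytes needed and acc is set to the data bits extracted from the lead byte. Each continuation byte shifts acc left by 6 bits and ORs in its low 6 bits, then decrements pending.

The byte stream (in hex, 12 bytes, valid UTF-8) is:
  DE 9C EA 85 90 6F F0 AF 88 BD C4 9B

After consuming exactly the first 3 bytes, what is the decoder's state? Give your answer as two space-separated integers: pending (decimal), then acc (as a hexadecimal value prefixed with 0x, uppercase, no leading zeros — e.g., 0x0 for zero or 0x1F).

Answer: 2 0xA

Derivation:
Byte[0]=DE: 2-byte lead. pending=1, acc=0x1E
Byte[1]=9C: continuation. acc=(acc<<6)|0x1C=0x79C, pending=0
Byte[2]=EA: 3-byte lead. pending=2, acc=0xA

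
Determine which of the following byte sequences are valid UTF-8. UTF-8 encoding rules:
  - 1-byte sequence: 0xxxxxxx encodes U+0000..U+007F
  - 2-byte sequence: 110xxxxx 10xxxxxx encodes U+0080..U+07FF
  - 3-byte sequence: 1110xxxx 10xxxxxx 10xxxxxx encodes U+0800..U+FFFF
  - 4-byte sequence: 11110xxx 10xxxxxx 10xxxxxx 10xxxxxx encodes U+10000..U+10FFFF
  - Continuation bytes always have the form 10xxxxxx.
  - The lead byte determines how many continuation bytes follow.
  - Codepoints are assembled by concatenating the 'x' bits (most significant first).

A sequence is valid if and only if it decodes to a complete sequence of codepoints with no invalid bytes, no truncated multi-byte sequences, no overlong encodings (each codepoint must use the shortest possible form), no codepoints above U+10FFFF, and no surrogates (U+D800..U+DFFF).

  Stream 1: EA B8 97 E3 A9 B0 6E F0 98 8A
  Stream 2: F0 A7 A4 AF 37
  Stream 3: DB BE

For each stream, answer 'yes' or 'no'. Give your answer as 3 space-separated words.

Stream 1: error at byte offset 10. INVALID
Stream 2: decodes cleanly. VALID
Stream 3: decodes cleanly. VALID

Answer: no yes yes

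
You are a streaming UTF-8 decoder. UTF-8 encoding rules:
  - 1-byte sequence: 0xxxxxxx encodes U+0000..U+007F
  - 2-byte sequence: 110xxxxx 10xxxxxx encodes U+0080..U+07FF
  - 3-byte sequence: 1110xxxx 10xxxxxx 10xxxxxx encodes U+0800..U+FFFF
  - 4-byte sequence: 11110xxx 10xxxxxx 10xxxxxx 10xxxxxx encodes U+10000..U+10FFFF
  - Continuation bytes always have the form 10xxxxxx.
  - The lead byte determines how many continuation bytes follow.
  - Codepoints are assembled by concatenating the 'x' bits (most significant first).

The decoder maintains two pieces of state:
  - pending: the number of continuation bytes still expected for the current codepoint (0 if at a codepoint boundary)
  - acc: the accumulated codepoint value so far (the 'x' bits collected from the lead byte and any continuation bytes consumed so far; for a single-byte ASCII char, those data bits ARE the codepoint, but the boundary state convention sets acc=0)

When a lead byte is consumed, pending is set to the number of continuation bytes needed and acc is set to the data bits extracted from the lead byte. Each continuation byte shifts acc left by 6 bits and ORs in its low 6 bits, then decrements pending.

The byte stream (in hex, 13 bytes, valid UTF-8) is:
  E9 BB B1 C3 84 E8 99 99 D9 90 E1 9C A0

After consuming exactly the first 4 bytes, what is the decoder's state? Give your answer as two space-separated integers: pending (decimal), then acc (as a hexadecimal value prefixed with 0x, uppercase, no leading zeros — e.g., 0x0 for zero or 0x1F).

Byte[0]=E9: 3-byte lead. pending=2, acc=0x9
Byte[1]=BB: continuation. acc=(acc<<6)|0x3B=0x27B, pending=1
Byte[2]=B1: continuation. acc=(acc<<6)|0x31=0x9EF1, pending=0
Byte[3]=C3: 2-byte lead. pending=1, acc=0x3

Answer: 1 0x3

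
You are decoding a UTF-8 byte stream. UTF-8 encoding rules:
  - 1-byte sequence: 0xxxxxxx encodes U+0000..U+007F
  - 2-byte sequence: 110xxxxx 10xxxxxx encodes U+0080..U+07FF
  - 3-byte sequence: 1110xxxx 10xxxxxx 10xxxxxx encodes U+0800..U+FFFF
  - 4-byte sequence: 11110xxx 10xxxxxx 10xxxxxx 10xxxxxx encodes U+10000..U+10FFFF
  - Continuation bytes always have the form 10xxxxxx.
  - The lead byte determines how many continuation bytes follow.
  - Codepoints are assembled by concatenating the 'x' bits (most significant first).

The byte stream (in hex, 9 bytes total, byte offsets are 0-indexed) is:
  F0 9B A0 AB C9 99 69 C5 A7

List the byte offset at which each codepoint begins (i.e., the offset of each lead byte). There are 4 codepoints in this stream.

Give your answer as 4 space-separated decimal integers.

Byte[0]=F0: 4-byte lead, need 3 cont bytes. acc=0x0
Byte[1]=9B: continuation. acc=(acc<<6)|0x1B=0x1B
Byte[2]=A0: continuation. acc=(acc<<6)|0x20=0x6E0
Byte[3]=AB: continuation. acc=(acc<<6)|0x2B=0x1B82B
Completed: cp=U+1B82B (starts at byte 0)
Byte[4]=C9: 2-byte lead, need 1 cont bytes. acc=0x9
Byte[5]=99: continuation. acc=(acc<<6)|0x19=0x259
Completed: cp=U+0259 (starts at byte 4)
Byte[6]=69: 1-byte ASCII. cp=U+0069
Byte[7]=C5: 2-byte lead, need 1 cont bytes. acc=0x5
Byte[8]=A7: continuation. acc=(acc<<6)|0x27=0x167
Completed: cp=U+0167 (starts at byte 7)

Answer: 0 4 6 7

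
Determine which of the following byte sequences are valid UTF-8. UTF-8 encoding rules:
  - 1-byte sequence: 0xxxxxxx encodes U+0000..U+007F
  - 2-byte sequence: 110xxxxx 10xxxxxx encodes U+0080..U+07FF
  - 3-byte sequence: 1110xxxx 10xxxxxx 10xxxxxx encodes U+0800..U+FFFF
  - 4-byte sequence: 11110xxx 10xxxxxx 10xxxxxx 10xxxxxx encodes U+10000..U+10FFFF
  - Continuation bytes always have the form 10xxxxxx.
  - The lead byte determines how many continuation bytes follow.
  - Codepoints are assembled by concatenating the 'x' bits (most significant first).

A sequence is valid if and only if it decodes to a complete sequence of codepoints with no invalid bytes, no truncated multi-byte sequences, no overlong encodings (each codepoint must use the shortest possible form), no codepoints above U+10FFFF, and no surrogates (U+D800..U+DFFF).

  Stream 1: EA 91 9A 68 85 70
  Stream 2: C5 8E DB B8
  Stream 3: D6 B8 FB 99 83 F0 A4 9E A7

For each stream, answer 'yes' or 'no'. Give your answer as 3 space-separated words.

Stream 1: error at byte offset 4. INVALID
Stream 2: decodes cleanly. VALID
Stream 3: error at byte offset 2. INVALID

Answer: no yes no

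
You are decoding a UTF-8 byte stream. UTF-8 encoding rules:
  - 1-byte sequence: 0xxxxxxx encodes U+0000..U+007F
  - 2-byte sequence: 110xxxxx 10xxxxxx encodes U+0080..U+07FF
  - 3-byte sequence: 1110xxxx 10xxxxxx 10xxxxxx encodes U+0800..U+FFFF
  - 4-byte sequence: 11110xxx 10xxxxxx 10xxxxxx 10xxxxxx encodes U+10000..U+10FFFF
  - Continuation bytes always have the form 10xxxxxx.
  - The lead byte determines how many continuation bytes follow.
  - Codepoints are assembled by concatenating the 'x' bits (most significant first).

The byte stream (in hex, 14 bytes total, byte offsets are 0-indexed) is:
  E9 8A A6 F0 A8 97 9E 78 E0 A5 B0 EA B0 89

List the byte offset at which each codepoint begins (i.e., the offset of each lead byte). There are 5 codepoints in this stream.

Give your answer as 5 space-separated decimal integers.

Byte[0]=E9: 3-byte lead, need 2 cont bytes. acc=0x9
Byte[1]=8A: continuation. acc=(acc<<6)|0x0A=0x24A
Byte[2]=A6: continuation. acc=(acc<<6)|0x26=0x92A6
Completed: cp=U+92A6 (starts at byte 0)
Byte[3]=F0: 4-byte lead, need 3 cont bytes. acc=0x0
Byte[4]=A8: continuation. acc=(acc<<6)|0x28=0x28
Byte[5]=97: continuation. acc=(acc<<6)|0x17=0xA17
Byte[6]=9E: continuation. acc=(acc<<6)|0x1E=0x285DE
Completed: cp=U+285DE (starts at byte 3)
Byte[7]=78: 1-byte ASCII. cp=U+0078
Byte[8]=E0: 3-byte lead, need 2 cont bytes. acc=0x0
Byte[9]=A5: continuation. acc=(acc<<6)|0x25=0x25
Byte[10]=B0: continuation. acc=(acc<<6)|0x30=0x970
Completed: cp=U+0970 (starts at byte 8)
Byte[11]=EA: 3-byte lead, need 2 cont bytes. acc=0xA
Byte[12]=B0: continuation. acc=(acc<<6)|0x30=0x2B0
Byte[13]=89: continuation. acc=(acc<<6)|0x09=0xAC09
Completed: cp=U+AC09 (starts at byte 11)

Answer: 0 3 7 8 11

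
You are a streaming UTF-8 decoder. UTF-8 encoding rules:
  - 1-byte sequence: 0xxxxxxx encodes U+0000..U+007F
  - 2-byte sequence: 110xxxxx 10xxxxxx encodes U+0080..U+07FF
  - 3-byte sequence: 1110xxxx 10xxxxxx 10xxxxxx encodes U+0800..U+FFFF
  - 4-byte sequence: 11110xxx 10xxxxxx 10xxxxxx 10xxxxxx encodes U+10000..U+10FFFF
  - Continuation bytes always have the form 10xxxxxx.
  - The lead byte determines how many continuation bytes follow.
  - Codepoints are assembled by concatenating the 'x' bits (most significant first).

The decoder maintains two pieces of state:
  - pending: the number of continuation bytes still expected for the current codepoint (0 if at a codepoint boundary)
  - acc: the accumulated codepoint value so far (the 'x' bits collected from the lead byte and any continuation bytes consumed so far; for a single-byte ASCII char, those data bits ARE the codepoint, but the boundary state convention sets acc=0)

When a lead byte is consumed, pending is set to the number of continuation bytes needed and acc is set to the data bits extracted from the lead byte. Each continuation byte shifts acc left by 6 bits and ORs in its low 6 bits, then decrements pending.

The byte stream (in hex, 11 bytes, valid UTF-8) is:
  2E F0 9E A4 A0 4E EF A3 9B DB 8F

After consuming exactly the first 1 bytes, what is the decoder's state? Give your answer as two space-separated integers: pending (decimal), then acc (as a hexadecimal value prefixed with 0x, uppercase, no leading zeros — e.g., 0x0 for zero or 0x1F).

Answer: 0 0x0

Derivation:
Byte[0]=2E: 1-byte. pending=0, acc=0x0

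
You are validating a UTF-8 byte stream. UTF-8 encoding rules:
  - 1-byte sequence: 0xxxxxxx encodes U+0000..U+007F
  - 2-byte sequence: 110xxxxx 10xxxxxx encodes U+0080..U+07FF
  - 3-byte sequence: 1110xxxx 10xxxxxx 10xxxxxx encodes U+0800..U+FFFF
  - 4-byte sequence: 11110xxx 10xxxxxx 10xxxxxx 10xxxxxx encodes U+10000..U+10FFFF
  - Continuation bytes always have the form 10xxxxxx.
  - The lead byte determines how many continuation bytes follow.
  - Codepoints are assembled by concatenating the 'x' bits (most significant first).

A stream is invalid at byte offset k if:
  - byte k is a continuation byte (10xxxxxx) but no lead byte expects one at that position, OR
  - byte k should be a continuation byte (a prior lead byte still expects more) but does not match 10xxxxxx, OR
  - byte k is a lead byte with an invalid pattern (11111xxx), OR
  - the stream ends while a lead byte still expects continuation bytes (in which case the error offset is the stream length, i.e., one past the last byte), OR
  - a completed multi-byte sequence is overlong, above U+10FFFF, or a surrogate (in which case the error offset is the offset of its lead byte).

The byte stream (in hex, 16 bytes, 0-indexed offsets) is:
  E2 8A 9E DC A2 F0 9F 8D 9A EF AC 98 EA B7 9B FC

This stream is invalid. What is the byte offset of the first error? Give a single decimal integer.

Answer: 15

Derivation:
Byte[0]=E2: 3-byte lead, need 2 cont bytes. acc=0x2
Byte[1]=8A: continuation. acc=(acc<<6)|0x0A=0x8A
Byte[2]=9E: continuation. acc=(acc<<6)|0x1E=0x229E
Completed: cp=U+229E (starts at byte 0)
Byte[3]=DC: 2-byte lead, need 1 cont bytes. acc=0x1C
Byte[4]=A2: continuation. acc=(acc<<6)|0x22=0x722
Completed: cp=U+0722 (starts at byte 3)
Byte[5]=F0: 4-byte lead, need 3 cont bytes. acc=0x0
Byte[6]=9F: continuation. acc=(acc<<6)|0x1F=0x1F
Byte[7]=8D: continuation. acc=(acc<<6)|0x0D=0x7CD
Byte[8]=9A: continuation. acc=(acc<<6)|0x1A=0x1F35A
Completed: cp=U+1F35A (starts at byte 5)
Byte[9]=EF: 3-byte lead, need 2 cont bytes. acc=0xF
Byte[10]=AC: continuation. acc=(acc<<6)|0x2C=0x3EC
Byte[11]=98: continuation. acc=(acc<<6)|0x18=0xFB18
Completed: cp=U+FB18 (starts at byte 9)
Byte[12]=EA: 3-byte lead, need 2 cont bytes. acc=0xA
Byte[13]=B7: continuation. acc=(acc<<6)|0x37=0x2B7
Byte[14]=9B: continuation. acc=(acc<<6)|0x1B=0xADDB
Completed: cp=U+ADDB (starts at byte 12)
Byte[15]=FC: INVALID lead byte (not 0xxx/110x/1110/11110)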